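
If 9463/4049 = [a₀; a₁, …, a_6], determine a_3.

28

Run the Euclidean algorithm, recording each quotient:
9463 ÷ 4049 → quotient 2, remainder 1365
4049 ÷ 1365 → quotient 2, remainder 1319
1365 ÷ 1319 → quotient 1, remainder 46
1319 ÷ 46 → quotient 28, remainder 31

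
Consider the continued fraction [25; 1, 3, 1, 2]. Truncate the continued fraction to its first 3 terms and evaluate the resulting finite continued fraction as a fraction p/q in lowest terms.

103/4

Collapse the nested fraction from the inside out:
Start with 3.
1 + 1/(3/1) = 1 + 1/3 = 4/3
25 + 1/(4/3) = 25 + 3/4 = 103/4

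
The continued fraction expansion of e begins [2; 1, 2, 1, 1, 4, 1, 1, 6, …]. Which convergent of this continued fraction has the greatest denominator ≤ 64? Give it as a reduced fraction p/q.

106/39

a_0 = 2: 2/1  (≤ bound)
a_1 = 1: 3/1  (≤ bound)
a_2 = 2: 8/3  (≤ bound)
a_3 = 1: 11/4  (≤ bound)
a_4 = 1: 19/7  (≤ bound)
a_5 = 4: 87/32  (≤ bound)
a_6 = 1: 106/39  (≤ bound)
a_7 = 1: 193/71  (> 64, stop)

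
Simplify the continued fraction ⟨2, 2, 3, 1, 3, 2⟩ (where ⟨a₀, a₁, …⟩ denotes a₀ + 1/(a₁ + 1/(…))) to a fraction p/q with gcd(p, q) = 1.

Collapse the nested fraction from the inside out:
Start with 2.
3 + 1/(2/1) = 3 + 1/2 = 7/2
1 + 1/(7/2) = 1 + 2/7 = 9/7
3 + 1/(9/7) = 3 + 7/9 = 34/9
2 + 1/(34/9) = 2 + 9/34 = 77/34
2 + 1/(77/34) = 2 + 34/77 = 188/77

188/77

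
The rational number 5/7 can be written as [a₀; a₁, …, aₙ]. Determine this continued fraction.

Repeatedly divide and take the remainder:
5 ÷ 7 → quotient 0, remainder 5
7 ÷ 5 → quotient 1, remainder 2
5 ÷ 2 → quotient 2, remainder 1
2 ÷ 1 → quotient 2, remainder 0

[0; 1, 2, 2]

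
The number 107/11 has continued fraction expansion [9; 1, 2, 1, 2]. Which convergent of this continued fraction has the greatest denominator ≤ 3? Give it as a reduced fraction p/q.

a_0 = 9: 9/1  (≤ bound)
a_1 = 1: 10/1  (≤ bound)
a_2 = 2: 29/3  (≤ bound)
a_3 = 1: 39/4  (> 3, stop)

29/3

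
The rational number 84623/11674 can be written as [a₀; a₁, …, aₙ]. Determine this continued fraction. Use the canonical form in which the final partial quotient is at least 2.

Run the Euclidean algorithm, recording each quotient:
84623 = 7·11674 + 2905, so a_0 = 7
11674 = 4·2905 + 54, so a_1 = 4
2905 = 53·54 + 43, so a_2 = 53
54 = 1·43 + 11, so a_3 = 1
43 = 3·11 + 10, so a_4 = 3
11 = 1·10 + 1, so a_5 = 1
10 = 10·1 + 0, so a_6 = 10

[7; 4, 53, 1, 3, 1, 10]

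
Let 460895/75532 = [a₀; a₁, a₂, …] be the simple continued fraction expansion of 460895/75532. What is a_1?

460895 = 6·75532 + 7703, so a_0 = 6
75532 = 9·7703 + 6205, so a_1 = 9

9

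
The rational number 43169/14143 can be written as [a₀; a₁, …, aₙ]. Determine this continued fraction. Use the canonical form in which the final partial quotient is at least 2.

[3; 19, 8, 1, 10, 1, 6]

Apply division with remainder until the remainder is 0:
⌊43169/14143⌋ = 3, remainder 740
⌊14143/740⌋ = 19, remainder 83
⌊740/83⌋ = 8, remainder 76
⌊83/76⌋ = 1, remainder 7
⌊76/7⌋ = 10, remainder 6
⌊7/6⌋ = 1, remainder 1
⌊6/1⌋ = 6, remainder 0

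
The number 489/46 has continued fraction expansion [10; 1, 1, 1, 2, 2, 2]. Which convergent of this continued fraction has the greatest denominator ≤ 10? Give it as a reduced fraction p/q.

85/8

a_0 = 10: 10/1  (≤ bound)
a_1 = 1: 11/1  (≤ bound)
a_2 = 1: 21/2  (≤ bound)
a_3 = 1: 32/3  (≤ bound)
a_4 = 2: 85/8  (≤ bound)
a_5 = 2: 202/19  (> 10, stop)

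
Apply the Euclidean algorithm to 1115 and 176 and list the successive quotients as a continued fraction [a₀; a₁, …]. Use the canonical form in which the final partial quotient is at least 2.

[6; 2, 1, 58]

1115 = 6·176 + 59, so a_0 = 6
176 = 2·59 + 58, so a_1 = 2
59 = 1·58 + 1, so a_2 = 1
58 = 58·1 + 0, so a_3 = 58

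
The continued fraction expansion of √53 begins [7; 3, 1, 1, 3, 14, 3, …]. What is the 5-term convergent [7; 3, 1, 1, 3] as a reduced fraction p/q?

182/25

Compute successive convergents:
a_0 = 7: 7/1
a_1 = 3: 22/3
a_2 = 1: 29/4
a_3 = 1: 51/7
a_4 = 3: 182/25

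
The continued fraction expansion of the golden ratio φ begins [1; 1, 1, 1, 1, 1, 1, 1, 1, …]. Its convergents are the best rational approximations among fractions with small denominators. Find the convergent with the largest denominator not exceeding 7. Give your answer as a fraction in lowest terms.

List convergents until the denominator exceeds the bound:
a_0 = 1: 1/1  (≤ bound)
a_1 = 1: 2/1  (≤ bound)
a_2 = 1: 3/2  (≤ bound)
a_3 = 1: 5/3  (≤ bound)
a_4 = 1: 8/5  (≤ bound)
a_5 = 1: 13/8  (> 7, stop)

8/5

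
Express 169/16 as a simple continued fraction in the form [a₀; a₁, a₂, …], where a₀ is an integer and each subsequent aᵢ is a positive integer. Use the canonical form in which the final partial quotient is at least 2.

Run the Euclidean algorithm, recording each quotient:
⌊169/16⌋ = 10, remainder 9
⌊16/9⌋ = 1, remainder 7
⌊9/7⌋ = 1, remainder 2
⌊7/2⌋ = 3, remainder 1
⌊2/1⌋ = 2, remainder 0

[10; 1, 1, 3, 2]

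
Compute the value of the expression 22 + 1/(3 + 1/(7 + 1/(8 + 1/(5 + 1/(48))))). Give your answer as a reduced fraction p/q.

986363/44195

Use the convergent recurrence hₖ = aₖ·hₖ₋₁ + hₖ₋₂ (and likewise for the denominators kₖ):
a_0 = 22: 22/1
a_1 = 3: 67/3
a_2 = 7: 491/22
a_3 = 8: 3995/179
a_4 = 5: 20466/917
a_5 = 48: 986363/44195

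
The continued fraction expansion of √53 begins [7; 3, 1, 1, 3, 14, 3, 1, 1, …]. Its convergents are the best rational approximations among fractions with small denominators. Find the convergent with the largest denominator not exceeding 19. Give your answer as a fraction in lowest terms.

a_0 = 7: 7/1  (≤ bound)
a_1 = 3: 22/3  (≤ bound)
a_2 = 1: 29/4  (≤ bound)
a_3 = 1: 51/7  (≤ bound)
a_4 = 3: 182/25  (> 19, stop)

51/7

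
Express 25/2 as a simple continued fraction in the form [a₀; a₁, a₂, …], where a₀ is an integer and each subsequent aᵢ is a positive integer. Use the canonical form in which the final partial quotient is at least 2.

[12; 2]

Run the Euclidean algorithm, recording each quotient:
25 = 12·2 + 1, so a_0 = 12
2 = 2·1 + 0, so a_1 = 2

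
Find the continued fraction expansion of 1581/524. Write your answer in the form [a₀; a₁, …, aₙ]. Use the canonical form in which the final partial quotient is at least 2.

Repeatedly divide and take the remainder:
1581 = 3·524 + 9, so a_0 = 3
524 = 58·9 + 2, so a_1 = 58
9 = 4·2 + 1, so a_2 = 4
2 = 2·1 + 0, so a_3 = 2

[3; 58, 4, 2]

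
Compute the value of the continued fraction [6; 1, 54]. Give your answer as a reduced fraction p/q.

Start with 54.
1 + 1/(54/1) = 1 + 1/54 = 55/54
6 + 1/(55/54) = 6 + 54/55 = 384/55

384/55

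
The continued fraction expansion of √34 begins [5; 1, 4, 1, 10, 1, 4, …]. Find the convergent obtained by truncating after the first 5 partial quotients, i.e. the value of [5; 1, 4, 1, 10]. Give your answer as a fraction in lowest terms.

379/65

Collapse the nested fraction from the inside out:
Start with 10.
1 + 1/(10/1) = 1 + 1/10 = 11/10
4 + 1/(11/10) = 4 + 10/11 = 54/11
1 + 1/(54/11) = 1 + 11/54 = 65/54
5 + 1/(65/54) = 5 + 54/65 = 379/65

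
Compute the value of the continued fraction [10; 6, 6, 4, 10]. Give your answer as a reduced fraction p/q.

16026/1577

Collapse the nested fraction from the inside out:
Start with 10.
4 + 1/(10/1) = 4 + 1/10 = 41/10
6 + 1/(41/10) = 6 + 10/41 = 256/41
6 + 1/(256/41) = 6 + 41/256 = 1577/256
10 + 1/(1577/256) = 10 + 256/1577 = 16026/1577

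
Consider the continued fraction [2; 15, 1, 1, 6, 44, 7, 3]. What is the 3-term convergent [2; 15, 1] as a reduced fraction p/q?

33/16

Use the convergent recurrence hₖ = aₖ·hₖ₋₁ + hₖ₋₂ (and likewise for the denominators kₖ):
a_0 = 2: 2/1
a_1 = 15: 31/15
a_2 = 1: 33/16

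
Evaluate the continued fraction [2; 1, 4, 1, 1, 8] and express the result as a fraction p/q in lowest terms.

Build up convergents one term at a time:
a_0 = 2: 2/1
a_1 = 1: 3/1
a_2 = 4: 14/5
a_3 = 1: 17/6
a_4 = 1: 31/11
a_5 = 8: 265/94

265/94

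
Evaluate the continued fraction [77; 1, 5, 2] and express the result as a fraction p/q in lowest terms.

Collapse the nested fraction from the inside out:
Start with 2.
5 + 1/(2/1) = 5 + 1/2 = 11/2
1 + 1/(11/2) = 1 + 2/11 = 13/11
77 + 1/(13/11) = 77 + 11/13 = 1012/13

1012/13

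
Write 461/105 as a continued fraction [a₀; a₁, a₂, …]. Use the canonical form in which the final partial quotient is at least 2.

[4; 2, 1, 1, 3, 1, 1, 2]

461 = 4·105 + 41, so a_0 = 4
105 = 2·41 + 23, so a_1 = 2
41 = 1·23 + 18, so a_2 = 1
23 = 1·18 + 5, so a_3 = 1
18 = 3·5 + 3, so a_4 = 3
5 = 1·3 + 2, so a_5 = 1
3 = 1·2 + 1, so a_6 = 1
2 = 2·1 + 0, so a_7 = 2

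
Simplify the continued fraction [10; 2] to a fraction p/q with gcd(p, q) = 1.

Starting at the tail and folding back:
Start with 2.
10 + 1/(2/1) = 10 + 1/2 = 21/2

21/2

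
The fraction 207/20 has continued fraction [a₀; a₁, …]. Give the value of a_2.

1

Repeatedly divide and take the remainder:
207 ÷ 20 → quotient 10, remainder 7
20 ÷ 7 → quotient 2, remainder 6
7 ÷ 6 → quotient 1, remainder 1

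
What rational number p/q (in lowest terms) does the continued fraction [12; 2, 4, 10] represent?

Starting at the tail and folding back:
Start with 10.
4 + 1/(10/1) = 4 + 1/10 = 41/10
2 + 1/(41/10) = 2 + 10/41 = 92/41
12 + 1/(92/41) = 12 + 41/92 = 1145/92

1145/92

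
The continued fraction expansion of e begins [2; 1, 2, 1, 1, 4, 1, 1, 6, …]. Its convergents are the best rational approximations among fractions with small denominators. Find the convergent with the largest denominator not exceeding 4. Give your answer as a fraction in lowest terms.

11/4

List convergents until the denominator exceeds the bound:
a_0 = 2: 2/1  (≤ bound)
a_1 = 1: 3/1  (≤ bound)
a_2 = 2: 8/3  (≤ bound)
a_3 = 1: 11/4  (≤ bound)
a_4 = 1: 19/7  (> 4, stop)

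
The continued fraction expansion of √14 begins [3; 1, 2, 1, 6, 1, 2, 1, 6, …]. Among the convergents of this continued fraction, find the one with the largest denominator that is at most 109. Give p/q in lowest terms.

a_0 = 3: 3/1  (≤ bound)
a_1 = 1: 4/1  (≤ bound)
a_2 = 2: 11/3  (≤ bound)
a_3 = 1: 15/4  (≤ bound)
a_4 = 6: 101/27  (≤ bound)
a_5 = 1: 116/31  (≤ bound)
a_6 = 2: 333/89  (≤ bound)
a_7 = 1: 449/120  (> 109, stop)

333/89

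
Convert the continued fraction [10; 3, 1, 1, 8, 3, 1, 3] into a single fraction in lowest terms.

Build up convergents one term at a time:
a_0 = 10: 10/1
a_1 = 3: 31/3
a_2 = 1: 41/4
a_3 = 1: 72/7
a_4 = 8: 617/60
a_5 = 3: 1923/187
a_6 = 1: 2540/247
a_7 = 3: 9543/928

9543/928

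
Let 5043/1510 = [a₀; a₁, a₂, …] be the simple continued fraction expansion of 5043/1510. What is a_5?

2

5043 = 3·1510 + 513, so a_0 = 3
1510 = 2·513 + 484, so a_1 = 2
513 = 1·484 + 29, so a_2 = 1
484 = 16·29 + 20, so a_3 = 16
29 = 1·20 + 9, so a_4 = 1
20 = 2·9 + 2, so a_5 = 2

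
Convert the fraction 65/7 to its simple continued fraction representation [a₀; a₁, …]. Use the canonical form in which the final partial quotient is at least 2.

[9; 3, 2]

⌊65/7⌋ = 9, remainder 2
⌊7/2⌋ = 3, remainder 1
⌊2/1⌋ = 2, remainder 0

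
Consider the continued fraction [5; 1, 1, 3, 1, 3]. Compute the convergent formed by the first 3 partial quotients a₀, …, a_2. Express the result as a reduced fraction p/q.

11/2

a_0 = 5: 5/1
a_1 = 1: 6/1
a_2 = 1: 11/2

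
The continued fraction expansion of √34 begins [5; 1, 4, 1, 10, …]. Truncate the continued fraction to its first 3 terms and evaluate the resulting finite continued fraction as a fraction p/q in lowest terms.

29/5

Start with 4.
1 + 1/(4/1) = 1 + 1/4 = 5/4
5 + 1/(5/4) = 5 + 4/5 = 29/5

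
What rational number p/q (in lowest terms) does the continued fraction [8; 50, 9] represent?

3617/451

Start with 9.
50 + 1/(9/1) = 50 + 1/9 = 451/9
8 + 1/(451/9) = 8 + 9/451 = 3617/451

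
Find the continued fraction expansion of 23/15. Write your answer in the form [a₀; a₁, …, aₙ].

Repeatedly divide and take the remainder:
23 ÷ 15 → quotient 1, remainder 8
15 ÷ 8 → quotient 1, remainder 7
8 ÷ 7 → quotient 1, remainder 1
7 ÷ 1 → quotient 7, remainder 0

[1; 1, 1, 7]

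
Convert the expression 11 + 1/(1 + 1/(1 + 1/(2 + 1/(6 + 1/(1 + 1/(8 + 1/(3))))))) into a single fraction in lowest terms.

Start with 3.
8 + 1/(3/1) = 8 + 1/3 = 25/3
1 + 1/(25/3) = 1 + 3/25 = 28/25
6 + 1/(28/25) = 6 + 25/28 = 193/28
2 + 1/(193/28) = 2 + 28/193 = 414/193
1 + 1/(414/193) = 1 + 193/414 = 607/414
1 + 1/(607/414) = 1 + 414/607 = 1021/607
11 + 1/(1021/607) = 11 + 607/1021 = 11838/1021

11838/1021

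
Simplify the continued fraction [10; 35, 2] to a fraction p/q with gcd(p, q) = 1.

a_0 = 10: 10/1
a_1 = 35: 351/35
a_2 = 2: 712/71

712/71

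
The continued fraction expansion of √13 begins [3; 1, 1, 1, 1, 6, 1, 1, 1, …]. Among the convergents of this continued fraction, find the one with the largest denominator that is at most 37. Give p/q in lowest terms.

List convergents until the denominator exceeds the bound:
a_0 = 3: 3/1  (≤ bound)
a_1 = 1: 4/1  (≤ bound)
a_2 = 1: 7/2  (≤ bound)
a_3 = 1: 11/3  (≤ bound)
a_4 = 1: 18/5  (≤ bound)
a_5 = 6: 119/33  (≤ bound)
a_6 = 1: 137/38  (> 37, stop)

119/33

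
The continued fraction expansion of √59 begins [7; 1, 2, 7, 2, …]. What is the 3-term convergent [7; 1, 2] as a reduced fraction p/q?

Collapse the nested fraction from the inside out:
Start with 2.
1 + 1/(2/1) = 1 + 1/2 = 3/2
7 + 1/(3/2) = 7 + 2/3 = 23/3

23/3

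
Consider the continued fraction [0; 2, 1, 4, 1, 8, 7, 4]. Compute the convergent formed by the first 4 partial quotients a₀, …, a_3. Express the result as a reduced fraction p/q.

Use the convergent recurrence hₖ = aₖ·hₖ₋₁ + hₖ₋₂ (and likewise for the denominators kₖ):
a_0 = 0: 0/1
a_1 = 2: 1/2
a_2 = 1: 1/3
a_3 = 4: 5/14

5/14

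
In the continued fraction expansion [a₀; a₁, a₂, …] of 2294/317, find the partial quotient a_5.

Run the Euclidean algorithm, recording each quotient:
⌊2294/317⌋ = 7, remainder 75
⌊317/75⌋ = 4, remainder 17
⌊75/17⌋ = 4, remainder 7
⌊17/7⌋ = 2, remainder 3
⌊7/3⌋ = 2, remainder 1
⌊3/1⌋ = 3, remainder 0

3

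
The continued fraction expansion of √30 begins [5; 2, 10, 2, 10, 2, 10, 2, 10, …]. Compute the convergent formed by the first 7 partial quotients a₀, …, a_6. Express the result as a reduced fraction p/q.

Start with 10.
2 + 1/(10/1) = 2 + 1/10 = 21/10
10 + 1/(21/10) = 10 + 10/21 = 220/21
2 + 1/(220/21) = 2 + 21/220 = 461/220
10 + 1/(461/220) = 10 + 220/461 = 4830/461
2 + 1/(4830/461) = 2 + 461/4830 = 10121/4830
5 + 1/(10121/4830) = 5 + 4830/10121 = 55435/10121

55435/10121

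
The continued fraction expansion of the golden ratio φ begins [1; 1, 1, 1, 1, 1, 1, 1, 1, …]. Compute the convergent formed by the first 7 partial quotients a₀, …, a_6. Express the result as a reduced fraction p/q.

21/13

a_0 = 1: 1/1
a_1 = 1: 2/1
a_2 = 1: 3/2
a_3 = 1: 5/3
a_4 = 1: 8/5
a_5 = 1: 13/8
a_6 = 1: 21/13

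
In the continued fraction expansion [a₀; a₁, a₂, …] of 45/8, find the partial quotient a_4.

2

⌊45/8⌋ = 5, remainder 5
⌊8/5⌋ = 1, remainder 3
⌊5/3⌋ = 1, remainder 2
⌊3/2⌋ = 1, remainder 1
⌊2/1⌋ = 2, remainder 0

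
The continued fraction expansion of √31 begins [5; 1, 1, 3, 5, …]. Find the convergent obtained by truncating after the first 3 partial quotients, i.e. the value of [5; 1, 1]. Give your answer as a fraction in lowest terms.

Compute successive convergents:
a_0 = 5: 5/1
a_1 = 1: 6/1
a_2 = 1: 11/2

11/2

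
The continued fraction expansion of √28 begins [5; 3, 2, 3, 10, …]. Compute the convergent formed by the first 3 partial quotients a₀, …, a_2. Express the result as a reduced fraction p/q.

a_0 = 5: 5/1
a_1 = 3: 16/3
a_2 = 2: 37/7

37/7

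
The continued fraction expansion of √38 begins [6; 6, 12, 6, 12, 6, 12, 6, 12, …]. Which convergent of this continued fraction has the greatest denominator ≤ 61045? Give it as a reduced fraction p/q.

List convergents until the denominator exceeds the bound:
a_0 = 6: 6/1  (≤ bound)
a_1 = 6: 37/6  (≤ bound)
a_2 = 12: 450/73  (≤ bound)
a_3 = 6: 2737/444  (≤ bound)
a_4 = 12: 33294/5401  (≤ bound)
a_5 = 6: 202501/32850  (≤ bound)
a_6 = 12: 2463306/399601  (> 61045, stop)

202501/32850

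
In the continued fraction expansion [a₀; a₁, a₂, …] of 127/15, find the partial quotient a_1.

2

Run the Euclidean algorithm, recording each quotient:
127 ÷ 15 → quotient 8, remainder 7
15 ÷ 7 → quotient 2, remainder 1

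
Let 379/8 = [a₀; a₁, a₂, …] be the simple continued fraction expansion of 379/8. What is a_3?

2

379 ÷ 8 → quotient 47, remainder 3
8 ÷ 3 → quotient 2, remainder 2
3 ÷ 2 → quotient 1, remainder 1
2 ÷ 1 → quotient 2, remainder 0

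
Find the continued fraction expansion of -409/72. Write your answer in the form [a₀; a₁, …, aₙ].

Apply division with remainder until the remainder is 0:
-409 ÷ 72 → quotient -6, remainder 23
72 ÷ 23 → quotient 3, remainder 3
23 ÷ 3 → quotient 7, remainder 2
3 ÷ 2 → quotient 1, remainder 1
2 ÷ 1 → quotient 2, remainder 0

[-6; 3, 7, 1, 2]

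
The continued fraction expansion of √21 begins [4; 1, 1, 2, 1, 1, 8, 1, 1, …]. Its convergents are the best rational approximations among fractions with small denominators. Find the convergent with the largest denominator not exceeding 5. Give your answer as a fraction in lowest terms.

23/5

a_0 = 4: 4/1  (≤ bound)
a_1 = 1: 5/1  (≤ bound)
a_2 = 1: 9/2  (≤ bound)
a_3 = 2: 23/5  (≤ bound)
a_4 = 1: 32/7  (> 5, stop)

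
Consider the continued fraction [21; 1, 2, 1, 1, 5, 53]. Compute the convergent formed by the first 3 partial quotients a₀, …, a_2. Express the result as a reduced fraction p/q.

Start with 2.
1 + 1/(2/1) = 1 + 1/2 = 3/2
21 + 1/(3/2) = 21 + 2/3 = 65/3

65/3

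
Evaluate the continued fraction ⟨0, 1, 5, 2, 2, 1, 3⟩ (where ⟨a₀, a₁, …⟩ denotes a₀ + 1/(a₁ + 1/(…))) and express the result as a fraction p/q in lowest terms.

Start with 3.
1 + 1/(3/1) = 1 + 1/3 = 4/3
2 + 1/(4/3) = 2 + 3/4 = 11/4
2 + 1/(11/4) = 2 + 4/11 = 26/11
5 + 1/(26/11) = 5 + 11/26 = 141/26
1 + 1/(141/26) = 1 + 26/141 = 167/141
0 + 1/(167/141) = 0 + 141/167 = 141/167

141/167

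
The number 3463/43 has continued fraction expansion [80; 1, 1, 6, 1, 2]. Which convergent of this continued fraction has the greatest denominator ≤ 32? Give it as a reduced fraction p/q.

1208/15

a_0 = 80: 80/1  (≤ bound)
a_1 = 1: 81/1  (≤ bound)
a_2 = 1: 161/2  (≤ bound)
a_3 = 6: 1047/13  (≤ bound)
a_4 = 1: 1208/15  (≤ bound)
a_5 = 2: 3463/43  (> 32, stop)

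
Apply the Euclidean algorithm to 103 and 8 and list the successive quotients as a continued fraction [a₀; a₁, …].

[12; 1, 7]

⌊103/8⌋ = 12, remainder 7
⌊8/7⌋ = 1, remainder 1
⌊7/1⌋ = 7, remainder 0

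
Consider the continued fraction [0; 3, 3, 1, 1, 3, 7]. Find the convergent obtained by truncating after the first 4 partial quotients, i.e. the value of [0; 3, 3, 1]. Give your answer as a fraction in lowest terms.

4/13

Start with 1.
3 + 1/(1/1) = 3 + 1/1 = 4/1
3 + 1/(4/1) = 3 + 1/4 = 13/4
0 + 1/(13/4) = 0 + 4/13 = 4/13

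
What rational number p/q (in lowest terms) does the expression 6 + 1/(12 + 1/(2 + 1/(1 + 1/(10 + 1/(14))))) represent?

33853/5567

Start with 14.
10 + 1/(14/1) = 10 + 1/14 = 141/14
1 + 1/(141/14) = 1 + 14/141 = 155/141
2 + 1/(155/141) = 2 + 141/155 = 451/155
12 + 1/(451/155) = 12 + 155/451 = 5567/451
6 + 1/(5567/451) = 6 + 451/5567 = 33853/5567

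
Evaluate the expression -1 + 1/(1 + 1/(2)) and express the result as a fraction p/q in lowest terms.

-1/3

a_0 = -1: -1/1
a_1 = 1: 0/1
a_2 = 2: -1/3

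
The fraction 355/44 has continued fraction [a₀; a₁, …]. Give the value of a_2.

1

Repeatedly divide and take the remainder:
⌊355/44⌋ = 8, remainder 3
⌊44/3⌋ = 14, remainder 2
⌊3/2⌋ = 1, remainder 1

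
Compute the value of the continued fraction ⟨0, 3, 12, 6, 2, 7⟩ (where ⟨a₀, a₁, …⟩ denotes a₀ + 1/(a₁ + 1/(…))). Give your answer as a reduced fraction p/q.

1179/3634

Compute successive convergents:
a_0 = 0: 0/1
a_1 = 3: 1/3
a_2 = 12: 12/37
a_3 = 6: 73/225
a_4 = 2: 158/487
a_5 = 7: 1179/3634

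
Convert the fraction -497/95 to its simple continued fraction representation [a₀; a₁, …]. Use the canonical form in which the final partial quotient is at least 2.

Run the Euclidean algorithm, recording each quotient:
-497 = -6·95 + 73, so a_0 = -6
95 = 1·73 + 22, so a_1 = 1
73 = 3·22 + 7, so a_2 = 3
22 = 3·7 + 1, so a_3 = 3
7 = 7·1 + 0, so a_4 = 7

[-6; 1, 3, 3, 7]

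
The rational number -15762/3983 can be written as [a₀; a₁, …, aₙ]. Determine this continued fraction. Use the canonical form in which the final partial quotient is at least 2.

[-4; 23, 2, 3, 24]

Repeatedly divide and take the remainder:
⌊-15762/3983⌋ = -4, remainder 170
⌊3983/170⌋ = 23, remainder 73
⌊170/73⌋ = 2, remainder 24
⌊73/24⌋ = 3, remainder 1
⌊24/1⌋ = 24, remainder 0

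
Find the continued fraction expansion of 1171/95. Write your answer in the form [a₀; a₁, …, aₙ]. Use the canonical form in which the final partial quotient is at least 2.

⌊1171/95⌋ = 12, remainder 31
⌊95/31⌋ = 3, remainder 2
⌊31/2⌋ = 15, remainder 1
⌊2/1⌋ = 2, remainder 0

[12; 3, 15, 2]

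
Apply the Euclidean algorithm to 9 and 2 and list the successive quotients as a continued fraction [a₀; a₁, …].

[4; 2]

Repeatedly divide and take the remainder:
⌊9/2⌋ = 4, remainder 1
⌊2/1⌋ = 2, remainder 0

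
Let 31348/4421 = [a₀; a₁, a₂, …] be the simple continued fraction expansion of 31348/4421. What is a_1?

Run the Euclidean algorithm, recording each quotient:
31348 = 7·4421 + 401, so a_0 = 7
4421 = 11·401 + 10, so a_1 = 11

11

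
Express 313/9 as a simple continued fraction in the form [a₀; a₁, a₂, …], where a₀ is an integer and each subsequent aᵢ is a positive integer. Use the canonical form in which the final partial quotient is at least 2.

Apply division with remainder until the remainder is 0:
313 ÷ 9 → quotient 34, remainder 7
9 ÷ 7 → quotient 1, remainder 2
7 ÷ 2 → quotient 3, remainder 1
2 ÷ 1 → quotient 2, remainder 0

[34; 1, 3, 2]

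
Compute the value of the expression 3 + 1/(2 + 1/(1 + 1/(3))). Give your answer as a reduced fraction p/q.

37/11

a_0 = 3: 3/1
a_1 = 2: 7/2
a_2 = 1: 10/3
a_3 = 3: 37/11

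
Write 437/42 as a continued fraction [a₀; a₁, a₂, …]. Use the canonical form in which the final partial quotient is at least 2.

437 ÷ 42 → quotient 10, remainder 17
42 ÷ 17 → quotient 2, remainder 8
17 ÷ 8 → quotient 2, remainder 1
8 ÷ 1 → quotient 8, remainder 0

[10; 2, 2, 8]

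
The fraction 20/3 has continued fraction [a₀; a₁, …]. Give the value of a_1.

20 ÷ 3 → quotient 6, remainder 2
3 ÷ 2 → quotient 1, remainder 1

1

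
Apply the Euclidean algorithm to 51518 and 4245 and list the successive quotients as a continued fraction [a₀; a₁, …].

Apply division with remainder until the remainder is 0:
51518 ÷ 4245 → quotient 12, remainder 578
4245 ÷ 578 → quotient 7, remainder 199
578 ÷ 199 → quotient 2, remainder 180
199 ÷ 180 → quotient 1, remainder 19
180 ÷ 19 → quotient 9, remainder 9
19 ÷ 9 → quotient 2, remainder 1
9 ÷ 1 → quotient 9, remainder 0

[12; 7, 2, 1, 9, 2, 9]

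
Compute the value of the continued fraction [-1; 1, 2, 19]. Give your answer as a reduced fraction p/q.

Work from the innermost term outward:
Start with 19.
2 + 1/(19/1) = 2 + 1/19 = 39/19
1 + 1/(39/19) = 1 + 19/39 = 58/39
-1 + 1/(58/39) = -1 + 39/58 = -19/58

-19/58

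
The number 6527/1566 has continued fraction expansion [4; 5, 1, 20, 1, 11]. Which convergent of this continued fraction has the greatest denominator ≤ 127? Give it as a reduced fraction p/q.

521/125

a_0 = 4: 4/1  (≤ bound)
a_1 = 5: 21/5  (≤ bound)
a_2 = 1: 25/6  (≤ bound)
a_3 = 20: 521/125  (≤ bound)
a_4 = 1: 546/131  (> 127, stop)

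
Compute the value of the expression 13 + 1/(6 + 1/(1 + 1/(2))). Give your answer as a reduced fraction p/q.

a_0 = 13: 13/1
a_1 = 6: 79/6
a_2 = 1: 92/7
a_3 = 2: 263/20

263/20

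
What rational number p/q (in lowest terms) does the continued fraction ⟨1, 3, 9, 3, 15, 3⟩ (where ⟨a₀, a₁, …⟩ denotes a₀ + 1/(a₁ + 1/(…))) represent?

Build up convergents one term at a time:
a_0 = 1: 1/1
a_1 = 3: 4/3
a_2 = 9: 37/28
a_3 = 3: 115/87
a_4 = 15: 1762/1333
a_5 = 3: 5401/4086

5401/4086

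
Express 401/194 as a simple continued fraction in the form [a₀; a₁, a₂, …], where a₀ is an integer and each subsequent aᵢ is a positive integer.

Repeatedly divide and take the remainder:
401 = 2·194 + 13, so a_0 = 2
194 = 14·13 + 12, so a_1 = 14
13 = 1·12 + 1, so a_2 = 1
12 = 12·1 + 0, so a_3 = 12

[2; 14, 1, 12]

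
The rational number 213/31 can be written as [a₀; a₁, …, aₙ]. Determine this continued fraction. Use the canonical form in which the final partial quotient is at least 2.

213 ÷ 31 → quotient 6, remainder 27
31 ÷ 27 → quotient 1, remainder 4
27 ÷ 4 → quotient 6, remainder 3
4 ÷ 3 → quotient 1, remainder 1
3 ÷ 1 → quotient 3, remainder 0

[6; 1, 6, 1, 3]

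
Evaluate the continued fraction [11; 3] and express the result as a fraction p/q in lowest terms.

34/3

a_0 = 11: 11/1
a_1 = 3: 34/3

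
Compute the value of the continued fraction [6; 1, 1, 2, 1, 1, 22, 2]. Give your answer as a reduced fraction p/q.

3647/554

Start with 2.
22 + 1/(2/1) = 22 + 1/2 = 45/2
1 + 1/(45/2) = 1 + 2/45 = 47/45
1 + 1/(47/45) = 1 + 45/47 = 92/47
2 + 1/(92/47) = 2 + 47/92 = 231/92
1 + 1/(231/92) = 1 + 92/231 = 323/231
1 + 1/(323/231) = 1 + 231/323 = 554/323
6 + 1/(554/323) = 6 + 323/554 = 3647/554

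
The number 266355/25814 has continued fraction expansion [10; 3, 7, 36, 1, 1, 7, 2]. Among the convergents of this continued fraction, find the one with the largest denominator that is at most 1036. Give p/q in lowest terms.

8430/817

a_0 = 10: 10/1  (≤ bound)
a_1 = 3: 31/3  (≤ bound)
a_2 = 7: 227/22  (≤ bound)
a_3 = 36: 8203/795  (≤ bound)
a_4 = 1: 8430/817  (≤ bound)
a_5 = 1: 16633/1612  (> 1036, stop)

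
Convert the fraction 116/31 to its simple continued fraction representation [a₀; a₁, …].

[3; 1, 2, 1, 7]

Repeatedly divide and take the remainder:
116 = 3·31 + 23, so a_0 = 3
31 = 1·23 + 8, so a_1 = 1
23 = 2·8 + 7, so a_2 = 2
8 = 1·7 + 1, so a_3 = 1
7 = 7·1 + 0, so a_4 = 7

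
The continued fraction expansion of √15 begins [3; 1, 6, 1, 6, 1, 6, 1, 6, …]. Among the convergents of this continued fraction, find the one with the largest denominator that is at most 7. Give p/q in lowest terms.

27/7

a_0 = 3: 3/1  (≤ bound)
a_1 = 1: 4/1  (≤ bound)
a_2 = 6: 27/7  (≤ bound)
a_3 = 1: 31/8  (> 7, stop)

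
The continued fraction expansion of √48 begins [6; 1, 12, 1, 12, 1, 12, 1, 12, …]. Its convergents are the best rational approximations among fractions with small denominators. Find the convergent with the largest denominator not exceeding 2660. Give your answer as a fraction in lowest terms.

a_0 = 6: 6/1  (≤ bound)
a_1 = 1: 7/1  (≤ bound)
a_2 = 12: 90/13  (≤ bound)
a_3 = 1: 97/14  (≤ bound)
a_4 = 12: 1254/181  (≤ bound)
a_5 = 1: 1351/195  (≤ bound)
a_6 = 12: 17466/2521  (≤ bound)
a_7 = 1: 18817/2716  (> 2660, stop)

17466/2521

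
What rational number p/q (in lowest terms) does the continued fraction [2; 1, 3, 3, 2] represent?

83/30

Start with 2.
3 + 1/(2/1) = 3 + 1/2 = 7/2
3 + 1/(7/2) = 3 + 2/7 = 23/7
1 + 1/(23/7) = 1 + 7/23 = 30/23
2 + 1/(30/23) = 2 + 23/30 = 83/30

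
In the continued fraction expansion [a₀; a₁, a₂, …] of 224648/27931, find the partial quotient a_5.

Apply division with remainder until the remainder is 0:
224648 ÷ 27931 → quotient 8, remainder 1200
27931 ÷ 1200 → quotient 23, remainder 331
1200 ÷ 331 → quotient 3, remainder 207
331 ÷ 207 → quotient 1, remainder 124
207 ÷ 124 → quotient 1, remainder 83
124 ÷ 83 → quotient 1, remainder 41

1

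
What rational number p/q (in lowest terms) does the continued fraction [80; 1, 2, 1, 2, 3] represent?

2987/37

Starting at the tail and folding back:
Start with 3.
2 + 1/(3/1) = 2 + 1/3 = 7/3
1 + 1/(7/3) = 1 + 3/7 = 10/7
2 + 1/(10/7) = 2 + 7/10 = 27/10
1 + 1/(27/10) = 1 + 10/27 = 37/27
80 + 1/(37/27) = 80 + 27/37 = 2987/37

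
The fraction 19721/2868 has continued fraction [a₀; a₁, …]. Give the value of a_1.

19721 ÷ 2868 → quotient 6, remainder 2513
2868 ÷ 2513 → quotient 1, remainder 355

1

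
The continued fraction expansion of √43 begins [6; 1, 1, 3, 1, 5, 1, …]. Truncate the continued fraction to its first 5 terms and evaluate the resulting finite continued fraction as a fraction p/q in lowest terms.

Start with 1.
3 + 1/(1/1) = 3 + 1/1 = 4/1
1 + 1/(4/1) = 1 + 1/4 = 5/4
1 + 1/(5/4) = 1 + 4/5 = 9/5
6 + 1/(9/5) = 6 + 5/9 = 59/9

59/9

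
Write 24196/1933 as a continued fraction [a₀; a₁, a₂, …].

[12; 1, 1, 13, 1, 12, 2, 2]

Repeatedly divide and take the remainder:
24196 ÷ 1933 → quotient 12, remainder 1000
1933 ÷ 1000 → quotient 1, remainder 933
1000 ÷ 933 → quotient 1, remainder 67
933 ÷ 67 → quotient 13, remainder 62
67 ÷ 62 → quotient 1, remainder 5
62 ÷ 5 → quotient 12, remainder 2
5 ÷ 2 → quotient 2, remainder 1
2 ÷ 1 → quotient 2, remainder 0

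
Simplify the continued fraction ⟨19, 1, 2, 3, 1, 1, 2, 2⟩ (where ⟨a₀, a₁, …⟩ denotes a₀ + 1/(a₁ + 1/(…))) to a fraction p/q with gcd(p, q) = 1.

2777/141

Start with 2.
2 + 1/(2/1) = 2 + 1/2 = 5/2
1 + 1/(5/2) = 1 + 2/5 = 7/5
1 + 1/(7/5) = 1 + 5/7 = 12/7
3 + 1/(12/7) = 3 + 7/12 = 43/12
2 + 1/(43/12) = 2 + 12/43 = 98/43
1 + 1/(98/43) = 1 + 43/98 = 141/98
19 + 1/(141/98) = 19 + 98/141 = 2777/141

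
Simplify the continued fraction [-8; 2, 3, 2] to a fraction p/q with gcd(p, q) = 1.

-121/16

a_0 = -8: -8/1
a_1 = 2: -15/2
a_2 = 3: -53/7
a_3 = 2: -121/16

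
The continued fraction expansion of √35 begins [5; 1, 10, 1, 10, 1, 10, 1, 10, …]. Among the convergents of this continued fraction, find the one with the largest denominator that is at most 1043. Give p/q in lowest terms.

List convergents until the denominator exceeds the bound:
a_0 = 5: 5/1  (≤ bound)
a_1 = 1: 6/1  (≤ bound)
a_2 = 10: 65/11  (≤ bound)
a_3 = 1: 71/12  (≤ bound)
a_4 = 10: 775/131  (≤ bound)
a_5 = 1: 846/143  (≤ bound)
a_6 = 10: 9235/1561  (> 1043, stop)

846/143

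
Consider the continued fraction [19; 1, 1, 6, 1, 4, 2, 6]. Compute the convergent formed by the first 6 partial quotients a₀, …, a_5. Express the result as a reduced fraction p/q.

1426/73

Starting at the tail and folding back:
Start with 4.
1 + 1/(4/1) = 1 + 1/4 = 5/4
6 + 1/(5/4) = 6 + 4/5 = 34/5
1 + 1/(34/5) = 1 + 5/34 = 39/34
1 + 1/(39/34) = 1 + 34/39 = 73/39
19 + 1/(73/39) = 19 + 39/73 = 1426/73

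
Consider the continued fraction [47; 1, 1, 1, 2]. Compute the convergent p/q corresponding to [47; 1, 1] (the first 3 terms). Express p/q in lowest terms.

95/2

Start with 1.
1 + 1/(1/1) = 1 + 1/1 = 2/1
47 + 1/(2/1) = 47 + 1/2 = 95/2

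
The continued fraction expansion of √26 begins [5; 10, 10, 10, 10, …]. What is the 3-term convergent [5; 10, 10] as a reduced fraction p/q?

a_0 = 5: 5/1
a_1 = 10: 51/10
a_2 = 10: 515/101

515/101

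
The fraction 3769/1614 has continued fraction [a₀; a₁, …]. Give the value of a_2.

1

3769 ÷ 1614 → quotient 2, remainder 541
1614 ÷ 541 → quotient 2, remainder 532
541 ÷ 532 → quotient 1, remainder 9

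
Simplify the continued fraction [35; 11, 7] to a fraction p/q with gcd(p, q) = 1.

a_0 = 35: 35/1
a_1 = 11: 386/11
a_2 = 7: 2737/78

2737/78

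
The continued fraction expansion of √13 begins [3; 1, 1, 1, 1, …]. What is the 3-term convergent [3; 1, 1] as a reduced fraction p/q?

7/2

Start with 1.
1 + 1/(1/1) = 1 + 1/1 = 2/1
3 + 1/(2/1) = 3 + 1/2 = 7/2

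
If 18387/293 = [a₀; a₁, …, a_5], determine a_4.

Run the Euclidean algorithm, recording each quotient:
18387 ÷ 293 → quotient 62, remainder 221
293 ÷ 221 → quotient 1, remainder 72
221 ÷ 72 → quotient 3, remainder 5
72 ÷ 5 → quotient 14, remainder 2
5 ÷ 2 → quotient 2, remainder 1

2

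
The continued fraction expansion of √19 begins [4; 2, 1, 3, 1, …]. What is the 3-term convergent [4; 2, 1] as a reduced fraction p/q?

a_0 = 4: 4/1
a_1 = 2: 9/2
a_2 = 1: 13/3

13/3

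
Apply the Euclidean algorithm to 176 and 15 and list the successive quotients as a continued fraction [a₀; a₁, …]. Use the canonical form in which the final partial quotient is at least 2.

176 ÷ 15 → quotient 11, remainder 11
15 ÷ 11 → quotient 1, remainder 4
11 ÷ 4 → quotient 2, remainder 3
4 ÷ 3 → quotient 1, remainder 1
3 ÷ 1 → quotient 3, remainder 0

[11; 1, 2, 1, 3]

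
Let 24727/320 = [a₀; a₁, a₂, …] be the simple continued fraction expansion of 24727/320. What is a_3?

24727 = 77·320 + 87, so a_0 = 77
320 = 3·87 + 59, so a_1 = 3
87 = 1·59 + 28, so a_2 = 1
59 = 2·28 + 3, so a_3 = 2

2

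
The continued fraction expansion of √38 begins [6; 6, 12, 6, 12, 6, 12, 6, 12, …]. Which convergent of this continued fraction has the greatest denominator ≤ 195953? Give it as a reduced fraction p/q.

a_0 = 6: 6/1  (≤ bound)
a_1 = 6: 37/6  (≤ bound)
a_2 = 12: 450/73  (≤ bound)
a_3 = 6: 2737/444  (≤ bound)
a_4 = 12: 33294/5401  (≤ bound)
a_5 = 6: 202501/32850  (≤ bound)
a_6 = 12: 2463306/399601  (> 195953, stop)

202501/32850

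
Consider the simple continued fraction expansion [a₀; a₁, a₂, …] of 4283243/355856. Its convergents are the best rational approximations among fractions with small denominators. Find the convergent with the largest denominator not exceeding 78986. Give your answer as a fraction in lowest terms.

328896/27325

List convergents until the denominator exceeds the bound:
a_0 = 12: 12/1  (≤ bound)
a_1 = 27: 325/27  (≤ bound)
a_2 = 2: 662/55  (≤ bound)
a_3 = 3: 2311/192  (≤ bound)
a_4 = 3: 7595/631  (≤ bound)
a_5 = 43: 328896/27325  (≤ bound)
a_6 = 13: 4283243/355856  (> 78986, stop)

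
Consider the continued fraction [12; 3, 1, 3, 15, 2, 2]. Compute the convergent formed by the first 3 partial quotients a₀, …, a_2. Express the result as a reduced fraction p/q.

a_0 = 12: 12/1
a_1 = 3: 37/3
a_2 = 1: 49/4

49/4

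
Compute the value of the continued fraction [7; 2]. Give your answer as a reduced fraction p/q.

Compute successive convergents:
a_0 = 7: 7/1
a_1 = 2: 15/2

15/2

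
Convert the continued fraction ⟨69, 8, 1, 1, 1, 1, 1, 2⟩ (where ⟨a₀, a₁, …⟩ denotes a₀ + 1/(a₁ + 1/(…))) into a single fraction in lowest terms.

Start with 2.
1 + 1/(2/1) = 1 + 1/2 = 3/2
1 + 1/(3/2) = 1 + 2/3 = 5/3
1 + 1/(5/3) = 1 + 3/5 = 8/5
1 + 1/(8/5) = 1 + 5/8 = 13/8
1 + 1/(13/8) = 1 + 8/13 = 21/13
8 + 1/(21/13) = 8 + 13/21 = 181/21
69 + 1/(181/21) = 69 + 21/181 = 12510/181

12510/181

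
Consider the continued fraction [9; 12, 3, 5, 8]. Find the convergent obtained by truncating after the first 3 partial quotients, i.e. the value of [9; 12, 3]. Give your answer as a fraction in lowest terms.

336/37

Start with 3.
12 + 1/(3/1) = 12 + 1/3 = 37/3
9 + 1/(37/3) = 9 + 3/37 = 336/37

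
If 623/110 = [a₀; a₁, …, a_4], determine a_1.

1

Run the Euclidean algorithm, recording each quotient:
623 ÷ 110 → quotient 5, remainder 73
110 ÷ 73 → quotient 1, remainder 37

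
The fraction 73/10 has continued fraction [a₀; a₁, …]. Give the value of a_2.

3

Run the Euclidean algorithm, recording each quotient:
73 = 7·10 + 3, so a_0 = 7
10 = 3·3 + 1, so a_1 = 3
3 = 3·1 + 0, so a_2 = 3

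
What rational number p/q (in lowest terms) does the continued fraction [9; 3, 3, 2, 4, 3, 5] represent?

a_0 = 9: 9/1
a_1 = 3: 28/3
a_2 = 3: 93/10
a_3 = 2: 214/23
a_4 = 4: 949/102
a_5 = 3: 3061/329
a_6 = 5: 16254/1747

16254/1747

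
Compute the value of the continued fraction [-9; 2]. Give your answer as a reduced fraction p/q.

-17/2

Collapse the nested fraction from the inside out:
Start with 2.
-9 + 1/(2/1) = -9 + 1/2 = -17/2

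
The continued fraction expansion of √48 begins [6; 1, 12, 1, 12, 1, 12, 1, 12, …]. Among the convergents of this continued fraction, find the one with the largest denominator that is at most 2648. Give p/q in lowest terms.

17466/2521

a_0 = 6: 6/1  (≤ bound)
a_1 = 1: 7/1  (≤ bound)
a_2 = 12: 90/13  (≤ bound)
a_3 = 1: 97/14  (≤ bound)
a_4 = 12: 1254/181  (≤ bound)
a_5 = 1: 1351/195  (≤ bound)
a_6 = 12: 17466/2521  (≤ bound)
a_7 = 1: 18817/2716  (> 2648, stop)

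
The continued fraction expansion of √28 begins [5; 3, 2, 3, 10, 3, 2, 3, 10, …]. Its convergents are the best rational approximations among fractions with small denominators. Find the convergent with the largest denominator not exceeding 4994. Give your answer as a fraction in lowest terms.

9403/1777

List convergents until the denominator exceeds the bound:
a_0 = 5: 5/1  (≤ bound)
a_1 = 3: 16/3  (≤ bound)
a_2 = 2: 37/7  (≤ bound)
a_3 = 3: 127/24  (≤ bound)
a_4 = 10: 1307/247  (≤ bound)
a_5 = 3: 4048/765  (≤ bound)
a_6 = 2: 9403/1777  (≤ bound)
a_7 = 3: 32257/6096  (> 4994, stop)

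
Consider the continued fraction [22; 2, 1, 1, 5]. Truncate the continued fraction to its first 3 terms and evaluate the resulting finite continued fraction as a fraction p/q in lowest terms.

67/3

Start with 1.
2 + 1/(1/1) = 2 + 1/1 = 3/1
22 + 1/(3/1) = 22 + 1/3 = 67/3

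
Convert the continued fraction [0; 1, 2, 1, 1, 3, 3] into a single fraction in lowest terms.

59/82

Start with 3.
3 + 1/(3/1) = 3 + 1/3 = 10/3
1 + 1/(10/3) = 1 + 3/10 = 13/10
1 + 1/(13/10) = 1 + 10/13 = 23/13
2 + 1/(23/13) = 2 + 13/23 = 59/23
1 + 1/(59/23) = 1 + 23/59 = 82/59
0 + 1/(82/59) = 0 + 59/82 = 59/82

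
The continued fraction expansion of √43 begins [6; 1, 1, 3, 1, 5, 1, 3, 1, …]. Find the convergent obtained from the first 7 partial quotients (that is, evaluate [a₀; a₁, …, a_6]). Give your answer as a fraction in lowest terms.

a_0 = 6: 6/1
a_1 = 1: 7/1
a_2 = 1: 13/2
a_3 = 3: 46/7
a_4 = 1: 59/9
a_5 = 5: 341/52
a_6 = 1: 400/61

400/61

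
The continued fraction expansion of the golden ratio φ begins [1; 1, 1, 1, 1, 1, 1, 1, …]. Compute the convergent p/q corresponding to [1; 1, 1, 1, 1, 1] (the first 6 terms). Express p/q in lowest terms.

13/8

Start with 1.
1 + 1/(1/1) = 1 + 1/1 = 2/1
1 + 1/(2/1) = 1 + 1/2 = 3/2
1 + 1/(3/2) = 1 + 2/3 = 5/3
1 + 1/(5/3) = 1 + 3/5 = 8/5
1 + 1/(8/5) = 1 + 5/8 = 13/8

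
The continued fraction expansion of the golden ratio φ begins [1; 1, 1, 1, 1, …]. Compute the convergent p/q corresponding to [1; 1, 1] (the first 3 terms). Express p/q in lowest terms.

3/2

a_0 = 1: 1/1
a_1 = 1: 2/1
a_2 = 1: 3/2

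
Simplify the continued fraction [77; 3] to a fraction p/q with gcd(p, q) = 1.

232/3

Start with 3.
77 + 1/(3/1) = 77 + 1/3 = 232/3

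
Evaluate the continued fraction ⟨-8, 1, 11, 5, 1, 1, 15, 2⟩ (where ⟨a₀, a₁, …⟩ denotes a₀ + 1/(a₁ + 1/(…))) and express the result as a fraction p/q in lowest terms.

Collapse the nested fraction from the inside out:
Start with 2.
15 + 1/(2/1) = 15 + 1/2 = 31/2
1 + 1/(31/2) = 1 + 2/31 = 33/31
1 + 1/(33/31) = 1 + 31/33 = 64/33
5 + 1/(64/33) = 5 + 33/64 = 353/64
11 + 1/(353/64) = 11 + 64/353 = 3947/353
1 + 1/(3947/353) = 1 + 353/3947 = 4300/3947
-8 + 1/(4300/3947) = -8 + 3947/4300 = -30453/4300

-30453/4300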